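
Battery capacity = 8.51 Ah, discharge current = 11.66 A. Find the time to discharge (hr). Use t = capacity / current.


t = capacity / current = 8.51 / 11.66 = 0.7298 hr

0.7298 hr


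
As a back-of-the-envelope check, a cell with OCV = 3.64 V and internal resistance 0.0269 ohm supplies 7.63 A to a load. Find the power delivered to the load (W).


Step 1: V_terminal = OCV - I*R = 3.64 - 7.63 * 0.0269 = 3.4348 V
Step 2: P_out = V_terminal * I = 3.4348 * 7.63 = 26.21 W

26.21 W


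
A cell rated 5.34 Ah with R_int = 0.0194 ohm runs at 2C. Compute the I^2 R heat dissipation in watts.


Step 1: I = C_rate * capacity = 2 * 5.34 = 10.68 A
Step 2: Q = I^2 * R = 10.68^2 * 0.0194 = 114.06 * 0.0194 = 2.213 W

2.213 W


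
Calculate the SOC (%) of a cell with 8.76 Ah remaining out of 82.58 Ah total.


SOC% = 8.76 / 82.58 * 100 = 10.61%

10.61%


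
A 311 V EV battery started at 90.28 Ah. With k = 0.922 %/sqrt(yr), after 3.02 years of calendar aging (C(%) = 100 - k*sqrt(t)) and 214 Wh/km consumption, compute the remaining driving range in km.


Step 1: capacity retention = 100 - 0.922 * sqrt(3.02) = 100 - 0.922 * 1.7378 = 98.398%
Step 2: C_now = 90.28 * 98.398/100 = 88.834 Ah
Step 3: E_pack = V * C_now = 311 * 88.834 = 27627 Wh
Step 4: range = E_pack / consumption = 27627 / 214 = 129.1 km

129.1 km


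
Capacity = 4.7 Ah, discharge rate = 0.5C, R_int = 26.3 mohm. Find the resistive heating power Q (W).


Convert: R = 26.3 mohm = 0.0263 ohm
Step 1: I = C_rate * capacity = 0.5 * 4.7 = 2.35 A
Step 2: Q = I^2 * R = 2.35^2 * 0.0263 = 5.5225 * 0.0263 = 0.1452 W

0.1452 W


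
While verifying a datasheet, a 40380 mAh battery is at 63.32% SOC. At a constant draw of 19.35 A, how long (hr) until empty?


Convert: C_total = 40380 mAh = 40.38 Ah
Step 1: remaining = SOC/100 * C_total = 63.32/100 * 40.38 = 25.569 Ah
Step 2: t = remaining / I = 25.569 / 19.35 = 1.321 hr

1.321 hr


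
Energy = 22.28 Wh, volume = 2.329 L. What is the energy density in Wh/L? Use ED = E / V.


ED = E / V = 22.28 / 2.329 = 9.566 Wh/L

9.566 Wh/L


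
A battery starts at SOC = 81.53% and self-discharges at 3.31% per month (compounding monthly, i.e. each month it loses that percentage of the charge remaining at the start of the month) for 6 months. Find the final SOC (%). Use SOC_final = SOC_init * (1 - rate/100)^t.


Monthly retention factor = 1 - 3.31/100 = 0.9669
Over 6 months: factor^6 = 0.81713
SOC_final = 81.53 * 0.81713 = 66.62%

66.62%


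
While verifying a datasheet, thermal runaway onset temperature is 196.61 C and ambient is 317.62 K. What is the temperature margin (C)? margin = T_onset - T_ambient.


Convert: T_ambient = 317.62 K = 44.47 C
margin = 196.61 - 44.47 = 152.14 C

152.14 C


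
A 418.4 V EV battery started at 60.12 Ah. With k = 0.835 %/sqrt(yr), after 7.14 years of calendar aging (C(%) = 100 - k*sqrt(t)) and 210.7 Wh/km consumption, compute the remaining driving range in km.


Step 1: capacity retention = 100 - 0.835 * sqrt(7.14) = 100 - 0.835 * 2.6721 = 97.769%
Step 2: C_now = 60.12 * 97.769/100 = 58.779 Ah
Step 3: E_pack = V * C_now = 418.4 * 58.779 = 24593 Wh
Step 4: range = E_pack / consumption = 24593 / 210.7 = 116.7 km

116.7 km


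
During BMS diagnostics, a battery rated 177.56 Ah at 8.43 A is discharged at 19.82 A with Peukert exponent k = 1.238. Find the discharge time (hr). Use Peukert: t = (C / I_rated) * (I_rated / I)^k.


Step 1: t_rated = C / I_rated = 177.56 / 8.43 = 21.063 hr
Step 2: ratio = 8.43 / 19.82 = 0.42533
Step 3: ratio^k = 0.42533^1.238 = 0.34703
Step 4: t = t_rated * ratio^k = 21.063 * 0.34703 = 7.309 hr

7.309 hr


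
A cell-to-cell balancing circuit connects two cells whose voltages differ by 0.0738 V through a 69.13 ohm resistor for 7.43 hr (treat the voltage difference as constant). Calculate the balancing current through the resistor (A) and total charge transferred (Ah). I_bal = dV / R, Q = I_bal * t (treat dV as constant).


I_bal = dV / R = 0.0738 / 69.13 = 0.0010676 A
Q = I_bal * t = 0.0010676 * 7.43 = 0.007932 Ah

I=0.0010676 A, Q=0.007932 Ah


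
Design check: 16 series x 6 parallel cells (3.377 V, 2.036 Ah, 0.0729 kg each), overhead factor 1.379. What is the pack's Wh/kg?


Step 1: V_pack = 16 * 3.377 = 54.032 V
Step 2: C_pack = 6 * 2.036 = 12.216 Ah
Step 3: E_pack = V_pack * C_pack = 54.032 * 12.216 = 660.05 Wh
Step 4: m_pack = 16 * 6 * 0.0729 * 1.379 = 9.6508 kg
Step 5: ED = E_pack / m_pack = 660.05 / 9.6508 = 68.39 Wh/kg

68.39 Wh/kg


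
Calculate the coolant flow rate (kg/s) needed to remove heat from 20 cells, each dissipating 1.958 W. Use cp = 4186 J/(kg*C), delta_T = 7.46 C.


Step 1: Total heat Q = 20 * 1.958 W = 39.16 W
Step 2: denom = cp * dT = 4186 * 7.46 = 31228
Step 3: m_dot = 39.16 / 31228 = 0.001254 kg/s

0.001254 kg/s


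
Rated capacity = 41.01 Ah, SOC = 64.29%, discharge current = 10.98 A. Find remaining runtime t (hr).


Step 1: remaining = SOC/100 * C_total = 64.29/100 * 41.01 = 26.365 Ah
Step 2: t = remaining / I = 26.365 / 10.98 = 2.401 hr

2.401 hr


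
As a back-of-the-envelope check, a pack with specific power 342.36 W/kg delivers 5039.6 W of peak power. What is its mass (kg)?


m = P / SP = 5039.6 / 342.36 = 14.72 kg

14.72 kg


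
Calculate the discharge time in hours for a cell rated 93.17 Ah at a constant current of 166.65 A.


Runtime = 93.17 Ah / 166.65 A = 0.5591 hr

0.5591 hr


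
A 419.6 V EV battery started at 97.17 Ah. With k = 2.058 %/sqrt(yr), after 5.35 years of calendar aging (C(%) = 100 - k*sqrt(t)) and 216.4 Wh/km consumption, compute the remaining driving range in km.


Step 1: capacity retention = 100 - 2.058 * sqrt(5.35) = 100 - 2.058 * 2.313 = 95.24%
Step 2: C_now = 97.17 * 95.24/100 = 92.545 Ah
Step 3: E_pack = V * C_now = 419.6 * 92.545 = 38832 Wh
Step 4: range = E_pack / consumption = 38832 / 216.4 = 179.4 km

179.4 km


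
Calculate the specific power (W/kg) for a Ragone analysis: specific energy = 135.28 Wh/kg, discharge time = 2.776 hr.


P_specific = E / t = 135.28 / 2.776 = 48.73 W/kg

48.73 W/kg


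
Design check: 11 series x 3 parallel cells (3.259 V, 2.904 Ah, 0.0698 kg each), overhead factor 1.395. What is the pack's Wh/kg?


Step 1: V_pack = 11 * 3.259 = 35.849 V
Step 2: C_pack = 3 * 2.904 = 8.712 Ah
Step 3: E_pack = V_pack * C_pack = 35.849 * 8.712 = 312.32 Wh
Step 4: m_pack = 11 * 3 * 0.0698 * 1.395 = 3.2132 kg
Step 5: ED = E_pack / m_pack = 312.32 / 3.2132 = 97.20 Wh/kg

97.20 Wh/kg


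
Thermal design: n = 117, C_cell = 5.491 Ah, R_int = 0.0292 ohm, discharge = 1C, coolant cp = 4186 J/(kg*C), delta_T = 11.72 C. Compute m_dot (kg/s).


Step 1: I = 1 * 5.491 = 5.491 A
Step 2: Q_cell = I^2 * R = 5.491^2 * 0.0292 = 0.88041 W
Step 3: Q_total = 117 * 0.88041 = 103.01 W
Step 4: m_dot = Q_total / (cp * dT) = 103.01 / (4186 * 11.72) = 0.002100 kg/s

0.002100 kg/s


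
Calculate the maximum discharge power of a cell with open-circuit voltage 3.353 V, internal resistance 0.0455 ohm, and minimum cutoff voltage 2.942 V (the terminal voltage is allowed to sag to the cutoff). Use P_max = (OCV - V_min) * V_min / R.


P_max = (OCV - V_min) * V_min / R = (3.353 - 2.942) * 2.942 / 0.0455 = 0.411 * 2.942 / 0.0455 = 26.57 W

26.57 W


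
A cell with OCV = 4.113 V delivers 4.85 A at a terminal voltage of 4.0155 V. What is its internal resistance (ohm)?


R = (OCV - V) / I = (4.113 - 4.0155) / 4.85 = 0.02010 ohm

0.02010 ohm


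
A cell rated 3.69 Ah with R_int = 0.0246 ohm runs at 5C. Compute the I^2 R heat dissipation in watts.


Step 1: I = C_rate * capacity = 5 * 3.69 = 18.45 A
Step 2: Q = I^2 * R = 18.45^2 * 0.0246 = 340.4 * 0.0246 = 8.374 W

8.374 W


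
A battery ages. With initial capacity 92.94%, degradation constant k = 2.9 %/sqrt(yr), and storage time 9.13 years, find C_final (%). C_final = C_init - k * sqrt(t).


Step 1: sqrt(9.13 yr) = 3.0216
Step 2: drop = 2.9 * 3.0216 = 8.7626
Step 3: C_final = 92.94 - 8.7626 = 84.18%

84.18%


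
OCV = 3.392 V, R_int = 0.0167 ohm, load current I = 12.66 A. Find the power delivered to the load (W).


Step 1: V_terminal = OCV - I*R = 3.392 - 12.66 * 0.0167 = 3.1806 V
Step 2: P_out = V_terminal * I = 3.1806 * 12.66 = 40.27 W

40.27 W


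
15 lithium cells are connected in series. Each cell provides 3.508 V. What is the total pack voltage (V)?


Series voltages add: 15 * 3.508 V = 52.62 V

52.62 V


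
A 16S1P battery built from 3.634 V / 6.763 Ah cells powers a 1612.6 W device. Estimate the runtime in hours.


Step 1: E_pack = Ns * V_cell * Np * C_cell = 16 * 3.634 * 1 * 6.763 = 393.23 Wh
Step 2: t = E_pack / P = 393.23 / 1612.6 = 0.2438 hr

0.2438 hr


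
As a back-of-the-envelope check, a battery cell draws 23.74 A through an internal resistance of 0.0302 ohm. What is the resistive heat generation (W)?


Q = I^2 * R = 23.74^2 * 0.0302 = 17.02 W

17.02 W


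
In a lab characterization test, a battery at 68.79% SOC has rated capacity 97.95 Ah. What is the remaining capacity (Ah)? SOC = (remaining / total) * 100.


remaining = SOC / 100 * total = 68.79 / 100 * 97.95 = 67.38 Ah

67.38 Ah


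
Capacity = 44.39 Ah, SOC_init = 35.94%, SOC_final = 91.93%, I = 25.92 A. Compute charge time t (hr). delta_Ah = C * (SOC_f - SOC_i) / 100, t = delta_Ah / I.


delta_Ah = 44.39 * (91.93 - 35.94) / 100 = 24.854 Ah
t = delta_Ah / I = 24.854 / 25.92 = 0.9589 hr

0.9589 hr


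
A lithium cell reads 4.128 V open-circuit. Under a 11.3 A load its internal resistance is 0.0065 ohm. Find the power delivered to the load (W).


Step 1: V_terminal = OCV - I*R = 4.128 - 11.3 * 0.0065 = 4.0546 V
Step 2: P_out = V_terminal * I = 4.0546 * 11.3 = 45.82 W

45.82 W


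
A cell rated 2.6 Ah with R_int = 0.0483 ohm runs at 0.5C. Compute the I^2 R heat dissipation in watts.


Step 1: I = C_rate * capacity = 0.5 * 2.6 = 1.3 A
Step 2: Q = I^2 * R = 1.3^2 * 0.0483 = 1.69 * 0.0483 = 0.08163 W

0.08163 W


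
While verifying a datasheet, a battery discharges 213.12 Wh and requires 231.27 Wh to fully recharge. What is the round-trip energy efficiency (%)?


Round-trip efficiency = 213.12/231.27 * 100% = 92.15%

92.15%


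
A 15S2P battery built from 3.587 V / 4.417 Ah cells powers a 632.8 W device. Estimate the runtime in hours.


Step 1: E_pack = Ns * V_cell * Np * C_cell = 15 * 3.587 * 2 * 4.417 = 475.31 Wh
Step 2: t = E_pack / P = 475.31 / 632.8 = 0.7511 hr

0.7511 hr


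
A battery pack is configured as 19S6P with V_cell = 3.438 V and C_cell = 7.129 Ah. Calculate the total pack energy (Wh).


E = Ns * Vcell * Np * Ccell = 19 * 3.438 * 6 * 7.129 = 2794 Wh

2794 Wh


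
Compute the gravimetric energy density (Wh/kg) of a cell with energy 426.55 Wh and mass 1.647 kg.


ED = E / m = 426.55 / 1.647 = 259.0 Wh/kg

259.0 Wh/kg


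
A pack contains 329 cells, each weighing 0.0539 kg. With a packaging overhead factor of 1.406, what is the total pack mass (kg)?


Cell mass sum = 329 * 0.0539 = 17.733 kg
With overhead 1.406: m_pack = 17.733 * 1.406 = 24.93 kg

24.93 kg


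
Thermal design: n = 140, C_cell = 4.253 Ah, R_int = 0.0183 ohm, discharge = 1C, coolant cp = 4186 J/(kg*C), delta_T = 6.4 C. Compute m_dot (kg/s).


Step 1: I = 1 * 4.253 = 4.253 A
Step 2: Q_cell = I^2 * R = 4.253^2 * 0.0183 = 0.33101 W
Step 3: Q_total = 140 * 0.33101 = 46.341 W
Step 4: m_dot = Q_total / (cp * dT) = 46.341 / (4186 * 6.4) = 0.001730 kg/s

0.001730 kg/s


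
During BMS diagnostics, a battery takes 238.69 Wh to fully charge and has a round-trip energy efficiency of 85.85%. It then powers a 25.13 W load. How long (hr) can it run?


Step 1: E_discharge = eta/100 * E_charge = 85.85/100 * 238.69 = 204.92 Wh
Step 2: t = E_discharge / P = 204.92 / 25.13 = 8.154 hr

8.154 hr


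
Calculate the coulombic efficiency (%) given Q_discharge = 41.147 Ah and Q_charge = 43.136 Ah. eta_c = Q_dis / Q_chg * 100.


eta_c = Q_dis / Q_chg * 100 = 41.147 / 43.136 * 100 = 95.39%

95.39%


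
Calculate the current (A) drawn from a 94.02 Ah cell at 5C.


At 5C: I = 5 * 94.02 Ah = 470.1 A

470.1 A


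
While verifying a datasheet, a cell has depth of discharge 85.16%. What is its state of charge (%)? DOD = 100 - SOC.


SOC = 100 - DOD = 100 - 85.16 = 14.84%

14.84%


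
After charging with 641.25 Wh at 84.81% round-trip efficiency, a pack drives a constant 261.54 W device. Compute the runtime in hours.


Step 1: E_discharge = eta/100 * E_charge = 84.81/100 * 641.25 = 543.84 Wh
Step 2: t = E_discharge / P = 543.84 / 261.54 = 2.079 hr

2.079 hr


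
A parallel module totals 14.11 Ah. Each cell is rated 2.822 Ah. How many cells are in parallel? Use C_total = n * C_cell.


n = C_total / C_cell = 14.11 / 2.822 = 5

5


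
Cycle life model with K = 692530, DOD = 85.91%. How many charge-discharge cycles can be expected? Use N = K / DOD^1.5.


DOD^1.5 = 796.28
N = K / DOD^1.5 = 692530 / 796.28 = 869.7

869.7 cycles


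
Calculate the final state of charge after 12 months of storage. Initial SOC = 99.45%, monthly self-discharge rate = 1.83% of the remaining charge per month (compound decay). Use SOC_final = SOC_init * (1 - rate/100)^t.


Monthly retention factor = 1 - 1.83/100 = 0.9817
Over 12 months: factor^12 = 0.80121
SOC_final = 99.45 * 0.80121 = 79.68%

79.68%


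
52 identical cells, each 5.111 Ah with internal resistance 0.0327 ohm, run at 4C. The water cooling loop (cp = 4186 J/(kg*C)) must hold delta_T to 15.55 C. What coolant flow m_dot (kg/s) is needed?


Step 1: I = 4 * 5.111 = 20.444 A
Step 2: Q_cell = I^2 * R = 20.444^2 * 0.0327 = 13.667 W
Step 3: Q_total = 52 * 13.667 = 710.68 W
Step 4: m_dot = Q_total / (cp * dT) = 710.68 / (4186 * 15.55) = 0.01092 kg/s

0.01092 kg/s


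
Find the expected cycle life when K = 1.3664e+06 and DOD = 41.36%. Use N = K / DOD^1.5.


Step 1: DOD^1.5 = 41.36^1.5 = 265.99
Step 2: N = 1.3664e+06 / 265.99 = 5137 cycles

5137 cycles


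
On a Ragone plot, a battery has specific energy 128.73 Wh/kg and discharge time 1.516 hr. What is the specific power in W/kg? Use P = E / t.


P_specific = E / t = 128.73 / 1.516 = 84.91 W/kg

84.91 W/kg


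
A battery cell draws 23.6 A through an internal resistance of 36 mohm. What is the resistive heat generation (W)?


Convert: R = 36 mohm = 0.036 ohm
I^2 = 556.96
Q = 556.96 * 0.036 = 20.05 W

20.05 W


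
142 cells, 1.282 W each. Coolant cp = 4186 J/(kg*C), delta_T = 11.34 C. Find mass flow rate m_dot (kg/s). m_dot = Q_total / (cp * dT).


Step 1: Total heat Q = 142 * 1.282 W = 182.04 W
Step 2: denom = cp * dT = 4186 * 11.34 = 47469
Step 3: m_dot = 182.04 / 47469 = 0.003835 kg/s

0.003835 kg/s


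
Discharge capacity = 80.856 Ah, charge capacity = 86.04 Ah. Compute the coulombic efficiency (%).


Coulombic efficiency = 80.856/86.04 * 100% = 93.97%

93.97%


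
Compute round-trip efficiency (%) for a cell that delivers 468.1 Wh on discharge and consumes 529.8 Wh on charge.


Round-trip efficiency = 468.1/529.8 * 100% = 88.35%

88.35%


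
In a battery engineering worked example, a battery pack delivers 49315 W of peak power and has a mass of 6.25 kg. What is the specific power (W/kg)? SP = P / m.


SP = P / m = 49315 / 6.25 = 7890 W/kg

7890 W/kg


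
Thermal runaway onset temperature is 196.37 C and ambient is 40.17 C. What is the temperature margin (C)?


margin = T_onset - T_ambient = 196.37 - 40.17 = 156.2 C

156.2 C


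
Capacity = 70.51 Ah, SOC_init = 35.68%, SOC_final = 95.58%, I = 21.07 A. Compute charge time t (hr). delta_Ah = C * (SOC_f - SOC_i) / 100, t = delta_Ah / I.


delta_Ah = 70.51 * (95.58 - 35.68) / 100 = 42.235 Ah
t = delta_Ah / I = 42.235 / 21.07 = 2.005 hr

2.005 hr


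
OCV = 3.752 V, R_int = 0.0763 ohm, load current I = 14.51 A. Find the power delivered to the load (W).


Step 1: V_terminal = OCV - I*R = 3.752 - 14.51 * 0.0763 = 2.6449 V
Step 2: P_out = V_terminal * I = 2.6449 * 14.51 = 38.38 W

38.38 W


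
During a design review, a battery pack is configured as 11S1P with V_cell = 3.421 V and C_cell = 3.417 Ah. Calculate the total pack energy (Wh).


V_pack = 11 * 3.421 = 37.631 V
C_pack = 1 * 3.417 = 3.417 Ah
E = V_pack * C_pack = 37.631 * 3.417 = 128.6 Wh

128.6 Wh


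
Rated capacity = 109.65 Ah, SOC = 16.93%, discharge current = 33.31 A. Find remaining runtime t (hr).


Step 1: remaining = SOC/100 * C_total = 16.93/100 * 109.65 = 18.564 Ah
Step 2: t = remaining / I = 18.564 / 33.31 = 0.5573 hr

0.5573 hr


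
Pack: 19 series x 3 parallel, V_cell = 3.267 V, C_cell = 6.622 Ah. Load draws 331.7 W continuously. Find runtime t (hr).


Step 1: E_pack = Ns * V_cell * Np * C_cell = 19 * 3.267 * 3 * 6.622 = 1233.1 Wh
Step 2: t = E_pack / P = 1233.1 / 331.7 = 3.718 hr

3.718 hr


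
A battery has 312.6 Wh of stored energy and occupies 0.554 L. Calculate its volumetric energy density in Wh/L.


ED = E / V = 312.6 / 0.554 = 564.3 Wh/L

564.3 Wh/L


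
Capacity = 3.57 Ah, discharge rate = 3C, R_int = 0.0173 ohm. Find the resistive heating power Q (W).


Step 1: I = C_rate * capacity = 3 * 3.57 = 10.71 A
Step 2: Q = I^2 * R = 10.71^2 * 0.0173 = 114.7 * 0.0173 = 1.984 W

1.984 W


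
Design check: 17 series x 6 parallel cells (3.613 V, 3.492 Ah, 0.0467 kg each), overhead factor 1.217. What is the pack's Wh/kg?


Step 1: V_pack = 17 * 3.613 = 61.421 V
Step 2: C_pack = 6 * 3.492 = 20.952 Ah
Step 3: E_pack = V_pack * C_pack = 61.421 * 20.952 = 1286.9 Wh
Step 4: m_pack = 17 * 6 * 0.0467 * 1.217 = 5.7971 kg
Step 5: ED = E_pack / m_pack = 1286.9 / 5.7971 = 222.0 Wh/kg

222.0 Wh/kg


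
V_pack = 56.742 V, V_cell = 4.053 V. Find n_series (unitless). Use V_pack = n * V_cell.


n = V_pack / V_cell = 56.742 / 4.053 = 14

14


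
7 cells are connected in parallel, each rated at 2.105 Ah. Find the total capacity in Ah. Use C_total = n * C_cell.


C_total = 7 * 2.105 = 14.735 Ah

14.735 Ah


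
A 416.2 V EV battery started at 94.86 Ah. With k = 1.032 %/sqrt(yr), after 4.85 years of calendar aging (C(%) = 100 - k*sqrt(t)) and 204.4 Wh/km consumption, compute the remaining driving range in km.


Step 1: capacity retention = 100 - 1.032 * sqrt(4.85) = 100 - 1.032 * 2.2023 = 97.727%
Step 2: C_now = 94.86 * 97.727/100 = 92.704 Ah
Step 3: E_pack = V * C_now = 416.2 * 92.704 = 38583 Wh
Step 4: range = E_pack / consumption = 38583 / 204.4 = 188.8 km

188.8 km


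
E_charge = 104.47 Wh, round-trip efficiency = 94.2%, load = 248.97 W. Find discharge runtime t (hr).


Step 1: E_discharge = eta/100 * E_charge = 94.2/100 * 104.47 = 98.411 Wh
Step 2: t = E_discharge / P = 98.411 / 248.97 = 0.3953 hr

0.3953 hr


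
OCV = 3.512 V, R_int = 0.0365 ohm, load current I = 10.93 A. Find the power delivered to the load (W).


Step 1: V_terminal = OCV - I*R = 3.512 - 10.93 * 0.0365 = 3.1131 V
Step 2: P_out = V_terminal * I = 3.1131 * 10.93 = 34.03 W

34.03 W


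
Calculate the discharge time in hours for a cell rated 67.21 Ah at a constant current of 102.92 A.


t = capacity / current = 67.21 / 102.92 = 0.6530 hr

0.6530 hr


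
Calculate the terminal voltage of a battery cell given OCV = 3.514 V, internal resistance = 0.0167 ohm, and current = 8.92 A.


V = OCV - I*R = 3.514 - 8.92 * 0.0167 = 3.365 V

3.365 V


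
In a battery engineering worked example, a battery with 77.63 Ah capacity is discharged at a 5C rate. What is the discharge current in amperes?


At 5C: I = 5 * 77.63 Ah = 388.15 A

388.15 A


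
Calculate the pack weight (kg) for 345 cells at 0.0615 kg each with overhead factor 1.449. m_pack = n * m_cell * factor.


Cell mass sum = 345 * 0.0615 = 21.218 kg
With overhead 1.449: m_pack = 21.218 * 1.449 = 30.74 kg

30.74 kg


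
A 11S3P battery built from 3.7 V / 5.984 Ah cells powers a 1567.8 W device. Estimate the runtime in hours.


Step 1: E_pack = Ns * V_cell * Np * C_cell = 11 * 3.7 * 3 * 5.984 = 730.65 Wh
Step 2: t = E_pack / P = 730.65 / 1567.8 = 0.4660 hr

0.4660 hr


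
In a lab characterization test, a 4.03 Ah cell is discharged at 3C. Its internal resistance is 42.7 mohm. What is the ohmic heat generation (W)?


Convert: R = 42.7 mohm = 0.0427 ohm
Step 1: I = C_rate * capacity = 3 * 4.03 = 12.09 A
Step 2: Q = I^2 * R = 12.09^2 * 0.0427 = 146.17 * 0.0427 = 6.241 W

6.241 W


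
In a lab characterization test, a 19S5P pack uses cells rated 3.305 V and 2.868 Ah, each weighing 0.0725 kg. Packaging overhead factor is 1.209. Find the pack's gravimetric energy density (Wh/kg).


Step 1: V_pack = 19 * 3.305 = 62.795 V
Step 2: C_pack = 5 * 2.868 = 14.34 Ah
Step 3: E_pack = V_pack * C_pack = 62.795 * 14.34 = 900.48 Wh
Step 4: m_pack = 19 * 5 * 0.0725 * 1.209 = 8.327 kg
Step 5: ED = E_pack / m_pack = 900.48 / 8.327 = 108.1 Wh/kg

108.1 Wh/kg


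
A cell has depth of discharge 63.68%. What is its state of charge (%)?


SOC = 100 - DOD = 100 - 63.68 = 36.32%

36.32%


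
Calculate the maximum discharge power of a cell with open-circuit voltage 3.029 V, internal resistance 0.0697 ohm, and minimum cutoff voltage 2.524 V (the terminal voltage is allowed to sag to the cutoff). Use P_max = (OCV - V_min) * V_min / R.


dV = OCV - V_min = 0.505 V (so I_max = dV / R)
P_max = dV * V_min / R = 0.505 * 2.524 / 0.0697 = 18.29 W

18.29 W


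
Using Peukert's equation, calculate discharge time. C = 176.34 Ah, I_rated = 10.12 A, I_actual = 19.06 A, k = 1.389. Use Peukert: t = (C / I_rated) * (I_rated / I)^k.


Step 1: t_rated = C / I_rated = 176.34 / 10.12 = 17.425 hr
Step 2: ratio = 10.12 / 19.06 = 0.53095
Step 3: ratio^k = 0.53095^1.389 = 0.41505
Step 4: t = t_rated * ratio^k = 17.425 * 0.41505 = 7.232 hr

7.232 hr


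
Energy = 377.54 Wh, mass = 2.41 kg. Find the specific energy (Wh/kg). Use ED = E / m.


Specific energy = 377.54 Wh / 2.41 kg = 156.7 Wh/kg

156.7 Wh/kg


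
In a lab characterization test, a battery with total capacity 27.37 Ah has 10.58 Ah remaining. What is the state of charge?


SOC = (remaining / total) * 100 = (10.58 / 27.37) * 100 = 38.66%

38.66%


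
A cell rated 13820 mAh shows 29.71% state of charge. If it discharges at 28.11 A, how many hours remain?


Convert: C_total = 13820 mAh = 13.82 Ah
Step 1: remaining = SOC/100 * C_total = 29.71/100 * 13.82 = 4.1059 Ah
Step 2: t = remaining / I = 4.1059 / 28.11 = 0.1461 hr

0.1461 hr


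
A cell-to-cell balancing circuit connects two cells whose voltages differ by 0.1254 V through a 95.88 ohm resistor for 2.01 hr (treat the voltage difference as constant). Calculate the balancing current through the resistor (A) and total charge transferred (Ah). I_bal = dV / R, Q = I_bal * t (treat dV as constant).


First, Ohm's law: I_bal = 0.1254 V / 95.88 ohm = 0.0013079 A
Then Q = I * t = 0.0013079 A * 2.01 hr = 0.002629 Ah

I=0.0013079 A, Q=0.002629 Ah


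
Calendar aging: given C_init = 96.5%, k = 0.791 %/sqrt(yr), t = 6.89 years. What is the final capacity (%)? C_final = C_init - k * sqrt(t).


sqrt(t) = sqrt(6.89) = 2.6249
C_final = 96.5 - 0.791 * 2.6249 = 94.42%

94.42%


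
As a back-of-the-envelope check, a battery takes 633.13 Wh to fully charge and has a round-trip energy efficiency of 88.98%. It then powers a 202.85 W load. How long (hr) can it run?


Step 1: E_discharge = eta/100 * E_charge = 88.98/100 * 633.13 = 563.36 Wh
Step 2: t = E_discharge / P = 563.36 / 202.85 = 2.777 hr

2.777 hr


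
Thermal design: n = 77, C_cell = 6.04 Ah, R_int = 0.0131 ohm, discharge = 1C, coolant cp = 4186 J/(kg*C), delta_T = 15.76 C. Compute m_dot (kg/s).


Step 1: I = 1 * 6.04 = 6.04 A
Step 2: Q_cell = I^2 * R = 6.04^2 * 0.0131 = 0.47791 W
Step 3: Q_total = 77 * 0.47791 = 36.799 W
Step 4: m_dot = Q_total / (cp * dT) = 36.799 / (4186 * 15.76) = 5.578e-04 kg/s

5.578e-04 kg/s


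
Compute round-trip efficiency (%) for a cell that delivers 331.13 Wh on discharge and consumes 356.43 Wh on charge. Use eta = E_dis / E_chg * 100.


eta_e = E_dis / E_chg * 100 = 331.13 / 356.43 * 100 = 92.90%

92.90%


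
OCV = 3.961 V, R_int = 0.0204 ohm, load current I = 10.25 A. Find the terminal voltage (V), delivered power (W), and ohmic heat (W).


Step 1: V_terminal = OCV - I*R = 3.961 - 10.25 * 0.0204 = 3.7519 V
Step 2: P_out = V_terminal * I = 3.7519 * 10.25 = 38.46 W
Step 3: Q = I^2 * R = 10.25^2 * 0.0204 = 2.143 W

V=3.7519 V, P=38.46 W, Q=2.143 W


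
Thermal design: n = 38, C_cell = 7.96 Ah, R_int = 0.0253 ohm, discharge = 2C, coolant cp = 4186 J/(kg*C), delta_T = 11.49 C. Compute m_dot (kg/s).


Step 1: I = 2 * 7.96 = 15.92 A
Step 2: Q_cell = I^2 * R = 15.92^2 * 0.0253 = 6.4122 W
Step 3: Q_total = 38 * 6.4122 = 243.66 W
Step 4: m_dot = Q_total / (cp * dT) = 243.66 / (4186 * 11.49) = 0.005066 kg/s

0.005066 kg/s


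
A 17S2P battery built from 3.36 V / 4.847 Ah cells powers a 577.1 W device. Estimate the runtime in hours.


Step 1: E_pack = Ns * V_cell * Np * C_cell = 17 * 3.36 * 2 * 4.847 = 553.72 Wh
Step 2: t = E_pack / P = 553.72 / 577.1 = 0.9595 hr

0.9595 hr


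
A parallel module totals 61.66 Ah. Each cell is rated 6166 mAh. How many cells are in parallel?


Convert: C_cell = 6166 mAh = 6.166 Ah
n = C_total / C_cell = 61.66 / 6.166 = 10

10


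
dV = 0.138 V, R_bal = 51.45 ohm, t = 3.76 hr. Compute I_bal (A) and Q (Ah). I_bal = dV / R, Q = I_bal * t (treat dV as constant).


First, Ohm's law: I_bal = 0.138 V / 51.45 ohm = 0.0026822 A
Then Q = I * t = 0.0026822 A * 3.76 hr = 0.01009 Ah

I=0.0026822 A, Q=0.01009 Ah


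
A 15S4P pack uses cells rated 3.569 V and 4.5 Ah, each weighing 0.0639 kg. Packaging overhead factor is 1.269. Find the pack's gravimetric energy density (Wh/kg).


Step 1: V_pack = 15 * 3.569 = 53.535 V
Step 2: C_pack = 4 * 4.5 = 18 Ah
Step 3: E_pack = V_pack * C_pack = 53.535 * 18 = 963.63 Wh
Step 4: m_pack = 15 * 4 * 0.0639 * 1.269 = 4.8653 kg
Step 5: ED = E_pack / m_pack = 963.63 / 4.8653 = 198.1 Wh/kg

198.1 Wh/kg


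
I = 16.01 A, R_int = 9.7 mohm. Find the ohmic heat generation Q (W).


Convert: R = 9.7 mohm = 0.0097 ohm
Q = I^2 * R = 16.01^2 * 0.0097 = 2.486 W

2.486 W


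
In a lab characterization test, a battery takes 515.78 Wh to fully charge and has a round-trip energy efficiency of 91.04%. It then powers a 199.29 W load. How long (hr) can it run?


Step 1: E_discharge = eta/100 * E_charge = 91.04/100 * 515.78 = 469.57 Wh
Step 2: t = E_discharge / P = 469.57 / 199.29 = 2.356 hr

2.356 hr


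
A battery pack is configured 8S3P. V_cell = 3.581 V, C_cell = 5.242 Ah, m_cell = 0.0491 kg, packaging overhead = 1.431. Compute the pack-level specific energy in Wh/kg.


Step 1: V_pack = 8 * 3.581 = 28.648 V
Step 2: C_pack = 3 * 5.242 = 15.726 Ah
Step 3: E_pack = V_pack * C_pack = 28.648 * 15.726 = 450.52 Wh
Step 4: m_pack = 8 * 3 * 0.0491 * 1.431 = 1.6863 kg
Step 5: ED = E_pack / m_pack = 450.52 / 1.6863 = 267.2 Wh/kg

267.2 Wh/kg


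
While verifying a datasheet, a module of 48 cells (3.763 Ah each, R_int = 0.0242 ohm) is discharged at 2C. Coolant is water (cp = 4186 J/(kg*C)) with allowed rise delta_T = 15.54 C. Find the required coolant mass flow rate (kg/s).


Step 1: I = 2 * 3.763 = 7.526 A
Step 2: Q_cell = I^2 * R = 7.526^2 * 0.0242 = 1.3707 W
Step 3: Q_total = 48 * 1.3707 = 65.794 W
Step 4: m_dot = Q_total / (cp * dT) = 65.794 / (4186 * 15.54) = 0.001011 kg/s

0.001011 kg/s


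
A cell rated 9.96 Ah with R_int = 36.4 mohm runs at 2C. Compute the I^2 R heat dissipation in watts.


Convert: R = 36.4 mohm = 0.0364 ohm
Step 1: I = C_rate * capacity = 2 * 9.96 = 19.92 A
Step 2: Q = I^2 * R = 19.92^2 * 0.0364 = 396.81 * 0.0364 = 14.44 W

14.44 W


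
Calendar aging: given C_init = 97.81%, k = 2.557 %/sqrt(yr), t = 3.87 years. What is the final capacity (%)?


sqrt(t) = sqrt(3.87) = 1.9672
C_final = 97.81 - 2.557 * 1.9672 = 92.78%

92.78%


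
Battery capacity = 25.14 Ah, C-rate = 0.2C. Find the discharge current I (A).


At 0.2C: I = 0.2 * 25.14 Ah = 5.028 A

5.028 A


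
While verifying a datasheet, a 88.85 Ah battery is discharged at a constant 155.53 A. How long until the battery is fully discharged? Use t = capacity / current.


Runtime = 88.85 Ah / 155.53 A = 0.5713 hr

0.5713 hr


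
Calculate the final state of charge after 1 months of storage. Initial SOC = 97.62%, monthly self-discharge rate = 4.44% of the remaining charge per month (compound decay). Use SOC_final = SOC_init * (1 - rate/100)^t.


Monthly retention factor = 1 - 4.44/100 = 0.9556
Over 1 months: factor^1 = 0.9556
SOC_final = 97.62 * 0.9556 = 93.29%

93.29%


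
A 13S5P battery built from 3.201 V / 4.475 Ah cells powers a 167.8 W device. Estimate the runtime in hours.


Step 1: E_pack = Ns * V_cell * Np * C_cell = 13 * 3.201 * 5 * 4.475 = 931.09 Wh
Step 2: t = E_pack / P = 931.09 / 167.8 = 5.549 hr

5.549 hr


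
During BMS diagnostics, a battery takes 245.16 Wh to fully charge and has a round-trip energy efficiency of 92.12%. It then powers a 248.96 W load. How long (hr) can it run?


Step 1: E_discharge = eta/100 * E_charge = 92.12/100 * 245.16 = 225.84 Wh
Step 2: t = E_discharge / P = 225.84 / 248.96 = 0.9071 hr

0.9071 hr


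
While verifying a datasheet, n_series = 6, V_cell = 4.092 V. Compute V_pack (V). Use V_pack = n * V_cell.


V_pack = n * V_cell = 6 * 4.092 = 24.552 V

24.552 V


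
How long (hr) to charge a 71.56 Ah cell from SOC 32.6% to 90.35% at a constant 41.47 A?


Step 1: dSOC = 90.35% - 32.6% = 57.75%
Step 2: delta_Ah = 71.56 * 57.75 / 100 = 41.326 Ah
Step 3: t = 41.326 / 41.47 = 0.9965 hr

0.9965 hr


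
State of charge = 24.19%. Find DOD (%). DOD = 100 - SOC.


Complement of SOC: DOD = 100% - 24.19% = 75.81%

75.81%


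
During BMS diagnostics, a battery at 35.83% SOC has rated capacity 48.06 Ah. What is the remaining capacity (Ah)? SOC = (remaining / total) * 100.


remaining = SOC / 100 * total = 35.83 / 100 * 48.06 = 17.22 Ah

17.22 Ah


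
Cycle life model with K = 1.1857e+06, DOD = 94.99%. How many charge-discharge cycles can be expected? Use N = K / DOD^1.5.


DOD^1.5 = 925.8
N = K / DOD^1.5 = 1.1857e+06 / 925.8 = 1281

1281 cycles


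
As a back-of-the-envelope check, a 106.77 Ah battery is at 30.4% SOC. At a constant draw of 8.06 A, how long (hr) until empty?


Step 1: remaining = SOC/100 * C_total = 30.4/100 * 106.77 = 32.458 Ah
Step 2: t = remaining / I = 32.458 / 8.06 = 4.027 hr

4.027 hr


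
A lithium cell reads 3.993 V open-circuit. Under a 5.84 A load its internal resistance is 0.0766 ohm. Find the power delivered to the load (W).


Step 1: V_terminal = OCV - I*R = 3.993 - 5.84 * 0.0766 = 3.5457 V
Step 2: P_out = V_terminal * I = 3.5457 * 5.84 = 20.71 W

20.71 W


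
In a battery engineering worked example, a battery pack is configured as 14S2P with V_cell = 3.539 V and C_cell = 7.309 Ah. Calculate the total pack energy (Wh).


V_pack = 14 * 3.539 = 49.546 V
C_pack = 2 * 7.309 = 14.618 Ah
E = V_pack * C_pack = 49.546 * 14.618 = 724.3 Wh

724.3 Wh


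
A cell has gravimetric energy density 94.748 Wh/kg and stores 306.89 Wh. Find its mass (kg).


m = E / ED = 306.89 / 94.748 = 3.239 kg

3.239 kg


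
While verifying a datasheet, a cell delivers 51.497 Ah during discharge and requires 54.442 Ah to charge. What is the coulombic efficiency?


eta_c = Q_dis / Q_chg * 100 = 51.497 / 54.442 * 100 = 94.59%

94.59%


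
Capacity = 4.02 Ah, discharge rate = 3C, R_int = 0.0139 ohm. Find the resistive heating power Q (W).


Step 1: I = C_rate * capacity = 3 * 4.02 = 12.06 A
Step 2: Q = I^2 * R = 12.06^2 * 0.0139 = 145.44 * 0.0139 = 2.022 W

2.022 W


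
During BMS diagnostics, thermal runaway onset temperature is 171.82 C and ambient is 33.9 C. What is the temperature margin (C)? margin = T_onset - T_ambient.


Safety margin = 171.82 C - 33.9 C = 137.92 C

137.92 C


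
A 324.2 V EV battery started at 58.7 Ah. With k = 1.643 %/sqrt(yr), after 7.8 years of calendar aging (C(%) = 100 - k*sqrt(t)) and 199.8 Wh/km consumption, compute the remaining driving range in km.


Step 1: capacity retention = 100 - 1.643 * sqrt(7.8) = 100 - 1.643 * 2.7928 = 95.411%
Step 2: C_now = 58.7 * 95.411/100 = 56.006 Ah
Step 3: E_pack = V * C_now = 324.2 * 56.006 = 18157 Wh
Step 4: range = E_pack / consumption = 18157 / 199.8 = 90.88 km

90.88 km


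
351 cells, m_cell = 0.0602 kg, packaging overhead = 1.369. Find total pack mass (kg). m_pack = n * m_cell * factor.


m_pack = n * m_cell * overhead = 351 * 0.0602 * 1.369 = 28.93 kg

28.93 kg


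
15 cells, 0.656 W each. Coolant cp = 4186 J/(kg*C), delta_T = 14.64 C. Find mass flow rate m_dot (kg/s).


Q_total = 15 * 0.656 = 9.84 W
m_dot = Q_total / (cp * dT) = 9.84 / (4186 * 14.64) = 1.606e-04 kg/s

1.606e-04 kg/s


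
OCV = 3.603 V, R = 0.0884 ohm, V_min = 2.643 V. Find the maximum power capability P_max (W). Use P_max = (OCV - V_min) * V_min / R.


P_max = (OCV - V_min) * V_min / R = (3.603 - 2.643) * 2.643 / 0.0884 = 0.96 * 2.643 / 0.0884 = 28.70 W

28.70 W


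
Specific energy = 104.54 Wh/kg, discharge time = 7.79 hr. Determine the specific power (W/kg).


Specific power = 104.54 Wh/kg / 7.79 hr = 13.42 W/kg

13.42 W/kg


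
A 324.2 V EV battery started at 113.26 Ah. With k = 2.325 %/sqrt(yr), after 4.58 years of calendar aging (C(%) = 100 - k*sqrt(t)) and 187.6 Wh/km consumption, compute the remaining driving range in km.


Step 1: capacity retention = 100 - 2.325 * sqrt(4.58) = 100 - 2.325 * 2.1401 = 95.024%
Step 2: C_now = 113.26 * 95.024/100 = 107.62 Ah
Step 3: E_pack = V * C_now = 324.2 * 107.62 = 34890 Wh
Step 4: range = E_pack / consumption = 34890 / 187.6 = 186.0 km

186.0 km


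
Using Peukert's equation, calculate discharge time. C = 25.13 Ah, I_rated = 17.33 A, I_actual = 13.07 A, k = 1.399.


Step 1: t_rated = C / I_rated = 25.13 / 17.33 = 1.4501 hr
Step 2: ratio = 17.33 / 13.07 = 1.3259
Step 3: ratio^k = 1.3259^1.399 = 1.4839
Step 4: t = t_rated * ratio^k = 1.4501 * 1.4839 = 2.152 hr

2.152 hr


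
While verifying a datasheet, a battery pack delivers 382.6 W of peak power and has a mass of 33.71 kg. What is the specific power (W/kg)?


Specific power = 382.6 W / 33.71 kg = 11.35 W/kg

11.35 W/kg


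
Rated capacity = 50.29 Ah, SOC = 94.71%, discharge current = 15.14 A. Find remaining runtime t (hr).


Step 1: remaining = SOC/100 * C_total = 94.71/100 * 50.29 = 47.63 Ah
Step 2: t = remaining / I = 47.63 / 15.14 = 3.146 hr

3.146 hr


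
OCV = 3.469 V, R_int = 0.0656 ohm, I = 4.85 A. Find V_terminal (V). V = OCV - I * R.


IR drop = 4.85 * 0.0656 = 0.31816 V
V = 3.469 - 0.31816 = 3.151 V

3.151 V


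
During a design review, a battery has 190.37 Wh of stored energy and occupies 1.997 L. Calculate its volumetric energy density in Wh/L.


Volumetric ED = 190.37 Wh / 1.997 L = 95.33 Wh/L

95.33 Wh/L


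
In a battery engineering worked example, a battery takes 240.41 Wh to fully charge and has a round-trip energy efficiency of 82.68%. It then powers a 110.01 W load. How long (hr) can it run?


Step 1: E_discharge = eta/100 * E_charge = 82.68/100 * 240.41 = 198.77 Wh
Step 2: t = E_discharge / P = 198.77 / 110.01 = 1.807 hr

1.807 hr


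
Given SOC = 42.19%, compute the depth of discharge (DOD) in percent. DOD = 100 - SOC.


Complement of SOC: DOD = 100% - 42.19% = 57.81%

57.81%


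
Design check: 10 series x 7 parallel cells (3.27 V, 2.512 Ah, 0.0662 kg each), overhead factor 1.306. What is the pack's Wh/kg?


Step 1: V_pack = 10 * 3.27 = 32.7 V
Step 2: C_pack = 7 * 2.512 = 17.584 Ah
Step 3: E_pack = V_pack * C_pack = 32.7 * 17.584 = 575 Wh
Step 4: m_pack = 10 * 7 * 0.0662 * 1.306 = 6.052 kg
Step 5: ED = E_pack / m_pack = 575 / 6.052 = 95.01 Wh/kg

95.01 Wh/kg


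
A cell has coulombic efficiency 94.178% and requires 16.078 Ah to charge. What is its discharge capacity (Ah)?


Q_dis = eta/100 * Q_chg = 94.178/100 * 16.078 = 15.14 Ah

15.14 Ah


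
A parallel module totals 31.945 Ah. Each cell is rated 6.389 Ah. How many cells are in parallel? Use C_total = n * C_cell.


n = C_total / C_cell = 31.945 / 6.389 = 5

5


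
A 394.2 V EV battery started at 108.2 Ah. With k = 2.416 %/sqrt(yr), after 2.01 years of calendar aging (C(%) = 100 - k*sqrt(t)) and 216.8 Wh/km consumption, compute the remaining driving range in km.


Step 1: capacity retention = 100 - 2.416 * sqrt(2.01) = 100 - 2.416 * 1.4177 = 96.575%
Step 2: C_now = 108.2 * 96.575/100 = 104.49 Ah
Step 3: E_pack = V * C_now = 394.2 * 104.49 = 41190 Wh
Step 4: range = E_pack / consumption = 41190 / 216.8 = 190.0 km

190.0 km


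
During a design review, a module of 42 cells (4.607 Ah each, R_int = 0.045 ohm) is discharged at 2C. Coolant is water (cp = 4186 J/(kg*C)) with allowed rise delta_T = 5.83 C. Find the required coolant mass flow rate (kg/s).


Step 1: I = 2 * 4.607 = 9.214 A
Step 2: Q_cell = I^2 * R = 9.214^2 * 0.045 = 3.8204 W
Step 3: Q_total = 42 * 3.8204 = 160.46 W
Step 4: m_dot = Q_total / (cp * dT) = 160.46 / (4186 * 5.83) = 0.006575 kg/s

0.006575 kg/s


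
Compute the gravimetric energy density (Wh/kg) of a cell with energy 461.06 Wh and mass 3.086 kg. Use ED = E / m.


Specific energy = 461.06 Wh / 3.086 kg = 149.4 Wh/kg

149.4 Wh/kg


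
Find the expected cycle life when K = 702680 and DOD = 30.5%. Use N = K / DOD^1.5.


DOD^1.5 = 168.44
N = K / DOD^1.5 = 702680 / 168.44 = 4172

4172 cycles


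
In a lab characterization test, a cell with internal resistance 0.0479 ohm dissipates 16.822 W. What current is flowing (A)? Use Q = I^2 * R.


I = sqrt(Q / R) = sqrt(16.822 / 0.0479) = sqrt(351.19) = 18.74 A

18.74 A


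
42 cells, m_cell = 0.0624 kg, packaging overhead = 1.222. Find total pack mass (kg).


Cell mass sum = 42 * 0.0624 = 2.6208 kg
With overhead 1.222: m_pack = 2.6208 * 1.222 = 3.203 kg

3.203 kg


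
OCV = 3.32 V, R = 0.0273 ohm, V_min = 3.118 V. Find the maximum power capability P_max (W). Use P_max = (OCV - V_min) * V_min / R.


dV = OCV - V_min = 0.202 V (so I_max = dV / R)
P_max = dV * V_min / R = 0.202 * 3.118 / 0.0273 = 23.07 W

23.07 W


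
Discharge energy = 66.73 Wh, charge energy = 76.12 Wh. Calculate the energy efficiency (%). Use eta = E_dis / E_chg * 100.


eta_e = E_dis / E_chg * 100 = 66.73 / 76.12 * 100 = 87.66%

87.66%


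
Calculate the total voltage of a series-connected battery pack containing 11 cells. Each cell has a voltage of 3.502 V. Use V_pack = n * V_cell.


Series voltages add: 11 * 3.502 V = 38.522 V

38.522 V


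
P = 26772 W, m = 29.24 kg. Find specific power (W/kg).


SP = P / m = 26772 / 29.24 = 915.6 W/kg

915.6 W/kg


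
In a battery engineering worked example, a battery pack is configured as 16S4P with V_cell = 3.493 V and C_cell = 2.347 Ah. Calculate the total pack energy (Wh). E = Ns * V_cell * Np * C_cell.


E = Ns * Vcell * Np * Ccell = 16 * 3.493 * 4 * 2.347 = 524.7 Wh

524.7 Wh


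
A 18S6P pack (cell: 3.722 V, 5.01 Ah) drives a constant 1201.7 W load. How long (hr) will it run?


Step 1: E_pack = Ns * V_cell * Np * C_cell = 18 * 3.722 * 6 * 5.01 = 2013.9 Wh
Step 2: t = E_pack / P = 2013.9 / 1201.7 = 1.676 hr

1.676 hr


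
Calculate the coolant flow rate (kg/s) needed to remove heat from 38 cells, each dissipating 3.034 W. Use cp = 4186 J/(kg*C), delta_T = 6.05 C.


Step 1: Total heat Q = 38 * 3.034 W = 115.29 W
Step 2: denom = cp * dT = 4186 * 6.05 = 25325
Step 3: m_dot = 115.29 / 25325 = 0.004552 kg/s

0.004552 kg/s


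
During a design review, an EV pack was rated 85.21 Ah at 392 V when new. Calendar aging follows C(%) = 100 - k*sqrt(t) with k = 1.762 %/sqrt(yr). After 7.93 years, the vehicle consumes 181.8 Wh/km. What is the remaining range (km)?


Step 1: capacity retention = 100 - 1.762 * sqrt(7.93) = 100 - 1.762 * 2.816 = 95.038%
Step 2: C_now = 85.21 * 95.038/100 = 80.982 Ah
Step 3: E_pack = V * C_now = 392 * 80.982 = 31745 Wh
Step 4: range = E_pack / consumption = 31745 / 181.8 = 174.6 km

174.6 km


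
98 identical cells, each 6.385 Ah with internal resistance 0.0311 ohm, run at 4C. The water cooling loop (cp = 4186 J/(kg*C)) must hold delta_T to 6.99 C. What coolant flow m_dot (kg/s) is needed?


Step 1: I = 4 * 6.385 = 25.54 A
Step 2: Q_cell = I^2 * R = 25.54^2 * 0.0311 = 20.286 W
Step 3: Q_total = 98 * 20.286 = 1988 W
Step 4: m_dot = Q_total / (cp * dT) = 1988 / (4186 * 6.99) = 0.06794 kg/s

0.06794 kg/s
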